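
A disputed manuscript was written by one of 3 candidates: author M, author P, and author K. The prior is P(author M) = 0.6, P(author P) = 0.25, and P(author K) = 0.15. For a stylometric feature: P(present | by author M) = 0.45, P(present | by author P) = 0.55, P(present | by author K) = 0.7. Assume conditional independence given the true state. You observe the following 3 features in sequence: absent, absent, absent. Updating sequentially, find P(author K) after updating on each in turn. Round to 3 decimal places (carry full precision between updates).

0.032

Each posterior becomes the prior for the next update.
After 'absent': normaliser = 0.55·0.6000 + 0.45·0.2500 + 0.3·0.1500; P(author M) ≈ 0.6769, P(author P) ≈ 0.2308, P(author K) ≈ 0.0923
After 'absent': normaliser = 0.55·0.6769 + 0.45·0.2308 + 0.3·0.0923; P(author M) ≈ 0.7389, P(author P) ≈ 0.2061, P(author K) ≈ 0.0550
After 'absent': normaliser = 0.55·0.7389 + 0.45·0.2061 + 0.3·0.0550; P(author M) ≈ 0.7882, P(author P) ≈ 0.1799, P(author K) ≈ 0.0320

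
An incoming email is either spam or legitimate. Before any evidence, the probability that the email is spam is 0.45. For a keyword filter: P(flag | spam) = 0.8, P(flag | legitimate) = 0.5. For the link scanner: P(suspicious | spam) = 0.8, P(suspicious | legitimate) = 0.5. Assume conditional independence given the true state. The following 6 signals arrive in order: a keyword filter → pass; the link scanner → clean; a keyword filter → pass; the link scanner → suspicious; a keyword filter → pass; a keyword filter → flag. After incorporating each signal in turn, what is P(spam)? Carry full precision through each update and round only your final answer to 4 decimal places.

0.0509

After a keyword filter='pass': P(spam) = 0.2·0.4500 / (0.2·0.4500 + 0.5·0.5500) ≈ 0.2466
After the link scanner='clean': P(spam) = 0.2·0.2466 / (0.2·0.2466 + 0.5·0.7534) ≈ 0.1158
After a keyword filter='pass': P(spam) = 0.2·0.1158 / (0.2·0.1158 + 0.5·0.8842) ≈ 0.0498
After the link scanner='suspicious': P(spam) = 0.8·0.0498 / (0.8·0.0498 + 0.5·0.9502) ≈ 0.0773
After a keyword filter='pass': P(spam) = 0.2·0.0773 / (0.2·0.0773 + 0.5·0.9227) ≈ 0.0324
After a keyword filter='flag': P(spam) = 0.8·0.0324 / (0.8·0.0324 + 0.5·0.9676) ≈ 0.0509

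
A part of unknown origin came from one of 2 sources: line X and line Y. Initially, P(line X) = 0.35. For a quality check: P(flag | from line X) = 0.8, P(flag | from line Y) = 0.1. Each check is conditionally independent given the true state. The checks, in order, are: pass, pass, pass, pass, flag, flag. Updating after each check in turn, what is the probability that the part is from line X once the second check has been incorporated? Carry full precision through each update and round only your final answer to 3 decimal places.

0.026

Each posterior becomes the prior for the next update.
After 'pass': P(line X) = 0.2·0.3500 / (0.2·0.3500 + 0.9·0.6500) ≈ 0.1069
After 'pass': P(line X) = 0.2·0.1069 / (0.2·0.1069 + 0.9·0.8931) ≈ 0.0259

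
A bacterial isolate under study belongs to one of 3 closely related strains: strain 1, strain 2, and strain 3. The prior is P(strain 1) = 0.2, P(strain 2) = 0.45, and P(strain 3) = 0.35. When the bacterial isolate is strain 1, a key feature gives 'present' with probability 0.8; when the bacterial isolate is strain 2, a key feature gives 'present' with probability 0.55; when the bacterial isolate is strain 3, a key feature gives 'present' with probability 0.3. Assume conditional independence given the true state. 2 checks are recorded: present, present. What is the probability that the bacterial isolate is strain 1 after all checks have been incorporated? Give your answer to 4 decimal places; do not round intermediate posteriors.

Apply Bayes' rule sequentially, carrying P(strain 1) forward.
After 'present': normaliser = 0.8·0.2000 + 0.55·0.4500 + 0.3·0.3500; P(strain 1) ≈ 0.3122, P(strain 2) ≈ 0.4829, P(strain 3) ≈ 0.2049
After 'present': normaliser = 0.8·0.3122 + 0.55·0.4829 + 0.3·0.2049; P(strain 1) ≈ 0.4330, P(strain 2) ≈ 0.4605, P(strain 3) ≈ 0.1066

0.4330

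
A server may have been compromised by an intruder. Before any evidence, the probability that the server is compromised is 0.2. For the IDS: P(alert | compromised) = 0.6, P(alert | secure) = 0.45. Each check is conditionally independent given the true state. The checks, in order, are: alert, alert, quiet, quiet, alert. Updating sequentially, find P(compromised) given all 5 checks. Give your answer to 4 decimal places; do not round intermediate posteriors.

0.2386

Each posterior becomes the prior for the next update.
After 'alert': P(compromised) = 0.6·0.2000 / (0.6·0.2000 + 0.45·0.8000) ≈ 0.2500
After 'alert': P(compromised) = 0.6·0.2500 / (0.6·0.2500 + 0.45·0.7500) ≈ 0.3077
After 'quiet': P(compromised) = 0.4·0.3077 / (0.4·0.3077 + 0.55·0.6923) ≈ 0.2443
After 'quiet': P(compromised) = 0.4·0.2443 / (0.4·0.2443 + 0.55·0.7557) ≈ 0.1903
After 'alert': P(compromised) = 0.6·0.1903 / (0.6·0.1903 + 0.45·0.8097) ≈ 0.2386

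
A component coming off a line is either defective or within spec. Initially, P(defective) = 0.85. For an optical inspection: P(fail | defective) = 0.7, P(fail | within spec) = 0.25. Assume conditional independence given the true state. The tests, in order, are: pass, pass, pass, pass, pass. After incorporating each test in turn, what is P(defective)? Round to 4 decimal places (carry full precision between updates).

0.0548

After 'pass': P(defective) = 0.3·0.8500 / (0.3·0.8500 + 0.75·0.1500) ≈ 0.6939
After 'pass': P(defective) = 0.3·0.6939 / (0.3·0.6939 + 0.75·0.3061) ≈ 0.4755
After 'pass': P(defective) = 0.3·0.4755 / (0.3·0.4755 + 0.75·0.5245) ≈ 0.2661
After 'pass': P(defective) = 0.3·0.2661 / (0.3·0.2661 + 0.75·0.7339) ≈ 0.1267
After 'pass': P(defective) = 0.3·0.1267 / (0.3·0.1267 + 0.75·0.8733) ≈ 0.0548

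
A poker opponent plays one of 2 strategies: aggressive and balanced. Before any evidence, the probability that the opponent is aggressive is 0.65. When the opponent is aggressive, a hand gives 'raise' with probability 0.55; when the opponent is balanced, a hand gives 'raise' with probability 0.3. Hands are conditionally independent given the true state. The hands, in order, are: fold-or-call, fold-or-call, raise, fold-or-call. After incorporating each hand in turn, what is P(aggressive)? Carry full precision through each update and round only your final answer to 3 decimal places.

0.475

After 'fold-or-call': P(aggressive) = 0.45·0.6500 / (0.45·0.6500 + 0.7·0.3500) ≈ 0.5442
After 'fold-or-call': P(aggressive) = 0.45·0.5442 / (0.45·0.5442 + 0.7·0.4558) ≈ 0.4342
After 'raise': P(aggressive) = 0.55·0.4342 / (0.55·0.4342 + 0.3·0.5658) ≈ 0.5846
After 'fold-or-call': P(aggressive) = 0.45·0.5846 / (0.45·0.5846 + 0.7·0.4154) ≈ 0.4749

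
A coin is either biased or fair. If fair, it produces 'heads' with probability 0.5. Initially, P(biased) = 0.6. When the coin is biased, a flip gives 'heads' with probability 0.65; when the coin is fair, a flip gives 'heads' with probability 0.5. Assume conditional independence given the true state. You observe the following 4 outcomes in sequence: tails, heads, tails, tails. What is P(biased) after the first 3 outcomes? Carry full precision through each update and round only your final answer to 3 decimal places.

Apply Bayes' rule sequentially, carrying P(biased) forward.
After 'tails': P(biased) = 0.35·0.6000 / (0.35·0.6000 + 0.5·0.4000) ≈ 0.5122
After 'heads': P(biased) = 0.65·0.5122 / (0.65·0.5122 + 0.5·0.4878) ≈ 0.5772
After 'tails': P(biased) = 0.35·0.5772 / (0.35·0.5772 + 0.5·0.4228) ≈ 0.4886

0.489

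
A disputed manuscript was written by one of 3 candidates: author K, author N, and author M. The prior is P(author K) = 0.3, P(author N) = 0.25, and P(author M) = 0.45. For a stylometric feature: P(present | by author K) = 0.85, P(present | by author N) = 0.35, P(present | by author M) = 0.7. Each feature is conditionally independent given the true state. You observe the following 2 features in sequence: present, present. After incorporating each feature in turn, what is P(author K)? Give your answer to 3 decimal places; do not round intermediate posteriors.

0.463

After 'present': normaliser = 0.85·0.3000 + 0.35·0.2500 + 0.7·0.4500; P(author K) ≈ 0.3878, P(author N) ≈ 0.1331, P(author M) ≈ 0.4791
After 'present': normaliser = 0.85·0.3878 + 0.35·0.1331 + 0.7·0.4791; P(author K) ≈ 0.4633, P(author N) ≈ 0.0655, P(author M) ≈ 0.4713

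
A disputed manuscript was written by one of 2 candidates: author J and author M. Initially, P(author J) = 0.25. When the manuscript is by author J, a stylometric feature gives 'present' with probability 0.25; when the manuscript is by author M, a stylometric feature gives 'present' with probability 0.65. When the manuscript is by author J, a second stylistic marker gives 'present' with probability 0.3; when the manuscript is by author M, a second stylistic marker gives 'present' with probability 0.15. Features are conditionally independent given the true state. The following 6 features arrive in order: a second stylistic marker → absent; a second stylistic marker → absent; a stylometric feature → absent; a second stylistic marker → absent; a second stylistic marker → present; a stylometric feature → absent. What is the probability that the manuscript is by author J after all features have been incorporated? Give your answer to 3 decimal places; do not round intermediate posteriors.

After a second stylistic marker='absent': P(author J) = 0.7·0.2500 / (0.7·0.2500 + 0.85·0.7500) ≈ 0.2154
After a second stylistic marker='absent': P(author J) = 0.7·0.2154 / (0.7·0.2154 + 0.85·0.7846) ≈ 0.1844
After a stylometric feature='absent': P(author J) = 0.75·0.1844 / (0.75·0.1844 + 0.35·0.8156) ≈ 0.3263
After a second stylistic marker='absent': P(author J) = 0.7·0.3263 / (0.7·0.3263 + 0.85·0.6737) ≈ 0.2852
After a second stylistic marker='present': P(author J) = 0.3·0.2852 / (0.3·0.2852 + 0.15·0.7148) ≈ 0.4438
After a stylometric feature='absent': P(author J) = 0.75·0.4438 / (0.75·0.4438 + 0.35·0.5562) ≈ 0.6310

0.631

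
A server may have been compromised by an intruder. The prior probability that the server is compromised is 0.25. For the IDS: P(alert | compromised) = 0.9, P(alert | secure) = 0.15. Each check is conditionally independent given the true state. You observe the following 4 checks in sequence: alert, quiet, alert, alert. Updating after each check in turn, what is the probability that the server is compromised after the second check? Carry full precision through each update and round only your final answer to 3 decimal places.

After 'alert': P(compromised) = 0.9·0.2500 / (0.9·0.2500 + 0.15·0.7500) ≈ 0.6667
After 'quiet': P(compromised) = 0.1·0.6667 / (0.1·0.6667 + 0.85·0.3333) ≈ 0.1905

0.190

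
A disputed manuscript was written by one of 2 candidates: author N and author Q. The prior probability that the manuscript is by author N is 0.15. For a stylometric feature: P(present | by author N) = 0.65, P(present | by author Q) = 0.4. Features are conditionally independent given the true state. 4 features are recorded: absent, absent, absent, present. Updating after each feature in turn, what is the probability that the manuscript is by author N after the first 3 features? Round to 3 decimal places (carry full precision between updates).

0.034

After 'absent': P(author N) = 0.35·0.1500 / (0.35·0.1500 + 0.6·0.8500) ≈ 0.0933
After 'absent': P(author N) = 0.35·0.0933 / (0.35·0.0933 + 0.6·0.9067) ≈ 0.0566
After 'absent': P(author N) = 0.35·0.0566 / (0.35·0.0566 + 0.6·0.9434) ≈ 0.0338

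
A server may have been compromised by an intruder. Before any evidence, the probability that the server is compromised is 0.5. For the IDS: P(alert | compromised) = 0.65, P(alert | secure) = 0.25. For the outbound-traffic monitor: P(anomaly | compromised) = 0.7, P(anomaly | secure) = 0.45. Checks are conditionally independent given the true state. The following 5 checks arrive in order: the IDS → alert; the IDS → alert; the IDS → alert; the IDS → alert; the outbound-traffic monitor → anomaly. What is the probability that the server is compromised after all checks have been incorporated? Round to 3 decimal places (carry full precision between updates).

0.986

After the IDS='alert': P(compromised) = 0.65·0.5000 / (0.65·0.5000 + 0.25·0.5000) ≈ 0.7222
After the IDS='alert': P(compromised) = 0.65·0.7222 / (0.65·0.7222 + 0.25·0.2778) ≈ 0.8711
After the IDS='alert': P(compromised) = 0.65·0.8711 / (0.65·0.8711 + 0.25·0.1289) ≈ 0.9462
After the IDS='alert': P(compromised) = 0.65·0.9462 / (0.65·0.9462 + 0.25·0.0538) ≈ 0.9786
After the outbound-traffic monitor='anomaly': P(compromised) = 0.7·0.9786 / (0.7·0.9786 + 0.45·0.0214) ≈ 0.9861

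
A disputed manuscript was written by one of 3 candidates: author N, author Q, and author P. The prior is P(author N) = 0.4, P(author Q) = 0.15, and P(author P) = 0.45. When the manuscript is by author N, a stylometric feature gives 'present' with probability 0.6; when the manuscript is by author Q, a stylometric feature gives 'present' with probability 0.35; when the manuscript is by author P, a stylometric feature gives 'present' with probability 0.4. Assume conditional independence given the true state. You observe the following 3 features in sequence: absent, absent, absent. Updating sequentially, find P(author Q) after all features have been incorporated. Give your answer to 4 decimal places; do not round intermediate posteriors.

0.2512

After 'absent': normaliser = 0.4·0.4000 + 0.65·0.1500 + 0.6·0.4500; P(author N) ≈ 0.3033, P(author Q) ≈ 0.1848, P(author P) ≈ 0.5118
After 'absent': normaliser = 0.4·0.3033 + 0.65·0.1848 + 0.6·0.5118; P(author N) ≈ 0.2212, P(author Q) ≈ 0.2190, P(author P) ≈ 0.5598
After 'absent': normaliser = 0.4·0.2212 + 0.65·0.2190 + 0.6·0.5598; P(author N) ≈ 0.1561, P(author Q) ≈ 0.2512, P(author P) ≈ 0.5927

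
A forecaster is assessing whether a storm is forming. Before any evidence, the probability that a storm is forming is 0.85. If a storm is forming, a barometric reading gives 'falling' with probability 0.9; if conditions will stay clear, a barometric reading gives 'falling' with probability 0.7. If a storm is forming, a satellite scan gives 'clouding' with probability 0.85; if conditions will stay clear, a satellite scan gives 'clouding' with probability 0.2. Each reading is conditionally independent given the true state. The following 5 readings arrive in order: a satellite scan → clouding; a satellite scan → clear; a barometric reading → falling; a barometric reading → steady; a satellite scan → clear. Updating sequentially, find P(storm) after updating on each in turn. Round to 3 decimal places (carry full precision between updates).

0.266

Each posterior becomes the prior for the next update.
After a satellite scan='clouding': P(storm) = 0.85·0.8500 / (0.85·0.8500 + 0.2·0.1500) ≈ 0.9601
After a satellite scan='clear': P(storm) = 0.15·0.9601 / (0.15·0.9601 + 0.8·0.0399) ≈ 0.8187
After a barometric reading='falling': P(storm) = 0.9·0.8187 / (0.9·0.8187 + 0.7·0.1813) ≈ 0.8531
After a barometric reading='steady': P(storm) = 0.1·0.8531 / (0.1·0.8531 + 0.3·0.1469) ≈ 0.6593
After a satellite scan='clear': P(storm) = 0.15·0.6593 / (0.15·0.6593 + 0.8·0.3407) ≈ 0.2663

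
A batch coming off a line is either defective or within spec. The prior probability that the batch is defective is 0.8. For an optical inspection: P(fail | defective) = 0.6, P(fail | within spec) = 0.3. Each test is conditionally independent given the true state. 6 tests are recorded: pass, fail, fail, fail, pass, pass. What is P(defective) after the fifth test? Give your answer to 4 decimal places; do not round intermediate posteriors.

Each posterior becomes the prior for the next update.
After 'pass': P(defective) = 0.4·0.8000 / (0.4·0.8000 + 0.7·0.2000) ≈ 0.6957
After 'fail': P(defective) = 0.6·0.6957 / (0.6·0.6957 + 0.3·0.3043) ≈ 0.8205
After 'fail': P(defective) = 0.6·0.8205 / (0.6·0.8205 + 0.3·0.1795) ≈ 0.9014
After 'fail': P(defective) = 0.6·0.9014 / (0.6·0.9014 + 0.3·0.0986) ≈ 0.9481
After 'pass': P(defective) = 0.4·0.9481 / (0.4·0.9481 + 0.7·0.0519) ≈ 0.9127

0.9127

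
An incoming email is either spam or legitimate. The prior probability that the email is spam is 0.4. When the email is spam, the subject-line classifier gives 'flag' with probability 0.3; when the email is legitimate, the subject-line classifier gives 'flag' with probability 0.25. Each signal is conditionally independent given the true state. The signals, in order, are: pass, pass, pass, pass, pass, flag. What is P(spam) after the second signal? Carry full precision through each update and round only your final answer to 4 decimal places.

0.3674

After 'pass': P(spam) = 0.7·0.4000 / (0.7·0.4000 + 0.75·0.6000) ≈ 0.3836
After 'pass': P(spam) = 0.7·0.3836 / (0.7·0.3836 + 0.75·0.6164) ≈ 0.3674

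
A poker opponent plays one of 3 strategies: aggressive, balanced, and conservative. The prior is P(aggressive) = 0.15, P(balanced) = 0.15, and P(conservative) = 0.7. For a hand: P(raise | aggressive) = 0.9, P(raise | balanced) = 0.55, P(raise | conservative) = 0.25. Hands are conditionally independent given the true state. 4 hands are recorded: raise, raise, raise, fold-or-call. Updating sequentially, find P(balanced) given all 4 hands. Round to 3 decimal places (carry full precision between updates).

0.370

After 'raise': normaliser = 0.9·0.1500 + 0.55·0.1500 + 0.25·0.7000; P(aggressive) ≈ 0.3439, P(balanced) ≈ 0.2102, P(conservative) ≈ 0.4459
After 'raise': normaliser = 0.9·0.3439 + 0.55·0.2102 + 0.25·0.4459; P(aggressive) ≈ 0.5769, P(balanced) ≈ 0.2154, P(conservative) ≈ 0.2077
After 'raise': normaliser = 0.9·0.5769 + 0.55·0.2154 + 0.25·0.2077; P(aggressive) ≈ 0.7529, P(balanced) ≈ 0.1718, P(conservative) ≈ 0.0753
After 'fold-or-call': normaliser = 0.1·0.7529 + 0.45·0.1718 + 0.75·0.0753; P(aggressive) ≈ 0.3601, P(balanced) ≈ 0.3698, P(conservative) ≈ 0.2701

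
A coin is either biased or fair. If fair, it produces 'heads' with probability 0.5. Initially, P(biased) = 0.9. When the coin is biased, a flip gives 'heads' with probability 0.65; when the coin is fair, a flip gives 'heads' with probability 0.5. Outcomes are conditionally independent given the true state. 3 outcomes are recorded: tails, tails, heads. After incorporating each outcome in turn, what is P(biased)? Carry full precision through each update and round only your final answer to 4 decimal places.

After 'tails': P(biased) = 0.35·0.9000 / (0.35·0.9000 + 0.5·0.1000) ≈ 0.8630
After 'tails': P(biased) = 0.35·0.8630 / (0.35·0.8630 + 0.5·0.1370) ≈ 0.8152
After 'heads': P(biased) = 0.65·0.8152 / (0.65·0.8152 + 0.5·0.1848) ≈ 0.8515

0.8515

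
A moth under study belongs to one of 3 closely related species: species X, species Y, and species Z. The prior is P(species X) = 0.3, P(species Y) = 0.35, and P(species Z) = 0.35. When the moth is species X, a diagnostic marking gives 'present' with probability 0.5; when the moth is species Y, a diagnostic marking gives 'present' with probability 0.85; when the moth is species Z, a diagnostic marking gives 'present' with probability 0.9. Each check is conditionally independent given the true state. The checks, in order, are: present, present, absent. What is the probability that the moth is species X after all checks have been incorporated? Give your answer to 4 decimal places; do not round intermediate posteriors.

After 'present': normaliser = 0.5·0.3000 + 0.85·0.3500 + 0.9·0.3500; P(species X) ≈ 0.1967, P(species Y) ≈ 0.3902, P(species Z) ≈ 0.4131
After 'present': normaliser = 0.5·0.1967 + 0.85·0.3902 + 0.9·0.4131; P(species X) ≈ 0.1227, P(species Y) ≈ 0.4136, P(species Z) ≈ 0.4637
After 'absent': normaliser = 0.5·0.1227 + 0.15·0.4136 + 0.1·0.4637; P(species X) ≈ 0.3613, P(species Y) ≈ 0.3655, P(species Z) ≈ 0.2732

0.3613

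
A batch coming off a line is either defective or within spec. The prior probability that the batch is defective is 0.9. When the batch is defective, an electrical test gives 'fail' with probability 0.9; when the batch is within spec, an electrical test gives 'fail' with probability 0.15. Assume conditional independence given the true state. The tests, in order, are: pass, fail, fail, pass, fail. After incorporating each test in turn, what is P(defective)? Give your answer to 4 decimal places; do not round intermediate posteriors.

Apply Bayes' rule sequentially, carrying P(defective) forward.
After 'pass': P(defective) = 0.1·0.9000 / (0.1·0.9000 + 0.85·0.1000) ≈ 0.5143
After 'fail': P(defective) = 0.9·0.5143 / (0.9·0.5143 + 0.15·0.4857) ≈ 0.8640
After 'fail': P(defective) = 0.9·0.8640 / (0.9·0.8640 + 0.15·0.1360) ≈ 0.9744
After 'pass': P(defective) = 0.1·0.9744 / (0.1·0.9744 + 0.85·0.0256) ≈ 0.8177
After 'fail': P(defective) = 0.9·0.8177 / (0.9·0.8177 + 0.15·0.1823) ≈ 0.9642

0.9642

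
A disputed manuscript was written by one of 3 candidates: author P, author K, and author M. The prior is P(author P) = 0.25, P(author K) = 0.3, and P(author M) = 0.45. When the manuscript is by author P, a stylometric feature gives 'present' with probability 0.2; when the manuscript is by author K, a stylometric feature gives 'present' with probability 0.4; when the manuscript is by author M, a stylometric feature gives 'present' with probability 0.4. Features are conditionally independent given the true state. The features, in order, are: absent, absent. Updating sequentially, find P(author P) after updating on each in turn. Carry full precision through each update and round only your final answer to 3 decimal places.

0.372

Each posterior becomes the prior for the next update.
After 'absent': normaliser = 0.8·0.2500 + 0.6·0.3000 + 0.6·0.4500; P(author P) ≈ 0.3077, P(author K) ≈ 0.2769, P(author M) ≈ 0.4154
After 'absent': normaliser = 0.8·0.3077 + 0.6·0.2769 + 0.6·0.4154; P(author P) ≈ 0.3721, P(author K) ≈ 0.2512, P(author M) ≈ 0.3767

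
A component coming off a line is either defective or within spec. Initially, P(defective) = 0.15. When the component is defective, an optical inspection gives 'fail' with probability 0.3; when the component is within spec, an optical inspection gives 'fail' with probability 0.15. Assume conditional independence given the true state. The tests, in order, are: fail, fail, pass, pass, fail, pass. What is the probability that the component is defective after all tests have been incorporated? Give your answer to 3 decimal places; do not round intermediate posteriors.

After 'fail': P(defective) = 0.3·0.1500 / (0.3·0.1500 + 0.15·0.8500) ≈ 0.2609
After 'fail': P(defective) = 0.3·0.2609 / (0.3·0.2609 + 0.15·0.7391) ≈ 0.4138
After 'pass': P(defective) = 0.7·0.4138 / (0.7·0.4138 + 0.85·0.5862) ≈ 0.3676
After 'pass': P(defective) = 0.7·0.3676 / (0.7·0.3676 + 0.85·0.6324) ≈ 0.3237
After 'fail': P(defective) = 0.3·0.3237 / (0.3·0.3237 + 0.15·0.6763) ≈ 0.4891
After 'pass': P(defective) = 0.7·0.4891 / (0.7·0.4891 + 0.85·0.5109) ≈ 0.4409

0.441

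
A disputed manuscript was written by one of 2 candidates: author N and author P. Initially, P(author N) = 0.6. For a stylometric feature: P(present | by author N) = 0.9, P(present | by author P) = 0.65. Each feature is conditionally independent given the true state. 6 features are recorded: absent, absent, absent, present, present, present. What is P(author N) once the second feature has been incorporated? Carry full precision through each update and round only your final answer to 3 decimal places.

0.109

After 'absent': P(author N) = 0.1·0.6000 / (0.1·0.6000 + 0.35·0.4000) ≈ 0.3000
After 'absent': P(author N) = 0.1·0.3000 / (0.1·0.3000 + 0.35·0.7000) ≈ 0.1091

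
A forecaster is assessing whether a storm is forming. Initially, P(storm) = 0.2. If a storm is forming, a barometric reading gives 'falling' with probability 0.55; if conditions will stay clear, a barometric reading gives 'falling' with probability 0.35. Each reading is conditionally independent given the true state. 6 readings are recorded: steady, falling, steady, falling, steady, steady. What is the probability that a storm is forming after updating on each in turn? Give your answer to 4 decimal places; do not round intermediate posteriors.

0.1242

After 'steady': P(storm) = 0.45·0.2000 / (0.45·0.2000 + 0.65·0.8000) ≈ 0.1475
After 'falling': P(storm) = 0.55·0.1475 / (0.55·0.1475 + 0.35·0.8525) ≈ 0.2138
After 'steady': P(storm) = 0.45·0.2138 / (0.45·0.2138 + 0.65·0.7862) ≈ 0.1585
After 'falling': P(storm) = 0.55·0.1585 / (0.55·0.1585 + 0.35·0.8415) ≈ 0.2283
After 'steady': P(storm) = 0.45·0.2283 / (0.45·0.2283 + 0.65·0.7717) ≈ 0.1700
After 'steady': P(storm) = 0.45·0.1700 / (0.45·0.1700 + 0.65·0.8300) ≈ 0.1242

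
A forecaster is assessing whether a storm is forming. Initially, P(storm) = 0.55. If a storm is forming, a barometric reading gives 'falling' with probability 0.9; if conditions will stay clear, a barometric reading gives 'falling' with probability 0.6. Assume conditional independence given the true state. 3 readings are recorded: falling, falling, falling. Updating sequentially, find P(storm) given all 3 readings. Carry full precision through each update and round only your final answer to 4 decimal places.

After 'falling': P(storm) = 0.9·0.5500 / (0.9·0.5500 + 0.6·0.4500) ≈ 0.6471
After 'falling': P(storm) = 0.9·0.6471 / (0.9·0.6471 + 0.6·0.3529) ≈ 0.7333
After 'falling': P(storm) = 0.9·0.7333 / (0.9·0.7333 + 0.6·0.2667) ≈ 0.8049

0.8049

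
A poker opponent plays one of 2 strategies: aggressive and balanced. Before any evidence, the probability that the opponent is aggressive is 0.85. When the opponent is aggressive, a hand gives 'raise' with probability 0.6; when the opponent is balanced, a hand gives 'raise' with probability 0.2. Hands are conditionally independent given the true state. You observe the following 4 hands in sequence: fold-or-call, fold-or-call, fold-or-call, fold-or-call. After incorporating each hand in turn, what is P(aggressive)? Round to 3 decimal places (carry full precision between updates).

After 'fold-or-call': P(aggressive) = 0.4·0.8500 / (0.4·0.8500 + 0.8·0.1500) ≈ 0.7391
After 'fold-or-call': P(aggressive) = 0.4·0.7391 / (0.4·0.7391 + 0.8·0.2609) ≈ 0.5862
After 'fold-or-call': P(aggressive) = 0.4·0.5862 / (0.4·0.5862 + 0.8·0.4138) ≈ 0.4146
After 'fold-or-call': P(aggressive) = 0.4·0.4146 / (0.4·0.4146 + 0.8·0.5854) ≈ 0.2615

0.262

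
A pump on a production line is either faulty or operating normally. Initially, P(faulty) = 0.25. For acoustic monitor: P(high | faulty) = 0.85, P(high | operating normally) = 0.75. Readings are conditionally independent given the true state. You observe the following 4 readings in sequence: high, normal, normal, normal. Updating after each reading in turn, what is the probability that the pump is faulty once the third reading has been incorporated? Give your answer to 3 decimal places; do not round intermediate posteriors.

Apply Bayes' rule sequentially, carrying P(faulty) forward.
After 'high': P(faulty) = 0.85·0.2500 / (0.85·0.2500 + 0.75·0.7500) ≈ 0.2742
After 'normal': P(faulty) = 0.15·0.2742 / (0.15·0.2742 + 0.25·0.7258) ≈ 0.1848
After 'normal': P(faulty) = 0.15·0.1848 / (0.15·0.1848 + 0.25·0.8152) ≈ 0.1197

0.120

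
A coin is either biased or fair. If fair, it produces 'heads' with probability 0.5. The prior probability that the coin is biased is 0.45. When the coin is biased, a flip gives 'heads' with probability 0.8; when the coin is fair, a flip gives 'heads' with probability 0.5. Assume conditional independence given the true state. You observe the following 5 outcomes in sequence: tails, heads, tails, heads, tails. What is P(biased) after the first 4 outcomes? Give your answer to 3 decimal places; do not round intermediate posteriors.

0.251

After 'tails': P(biased) = 0.2·0.4500 / (0.2·0.4500 + 0.5·0.5500) ≈ 0.2466
After 'heads': P(biased) = 0.8·0.2466 / (0.8·0.2466 + 0.5·0.7534) ≈ 0.3437
After 'tails': P(biased) = 0.2·0.3437 / (0.2·0.3437 + 0.5·0.6563) ≈ 0.1732
After 'heads': P(biased) = 0.8·0.1732 / (0.8·0.1732 + 0.5·0.8268) ≈ 0.2510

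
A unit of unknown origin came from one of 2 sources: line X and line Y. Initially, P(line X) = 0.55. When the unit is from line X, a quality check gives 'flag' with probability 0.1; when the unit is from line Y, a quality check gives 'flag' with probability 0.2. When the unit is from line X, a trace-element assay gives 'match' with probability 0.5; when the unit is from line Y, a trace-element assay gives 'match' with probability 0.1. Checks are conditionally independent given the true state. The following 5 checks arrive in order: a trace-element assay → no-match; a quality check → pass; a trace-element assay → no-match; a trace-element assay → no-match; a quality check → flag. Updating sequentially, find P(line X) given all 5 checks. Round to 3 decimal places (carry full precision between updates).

After a trace-element assay='no-match': P(line X) = 0.5·0.5500 / (0.5·0.5500 + 0.9·0.4500) ≈ 0.4044
After a quality check='pass': P(line X) = 0.9·0.4044 / (0.9·0.4044 + 0.8·0.5956) ≈ 0.4331
After a trace-element assay='no-match': P(line X) = 0.5·0.4331 / (0.5·0.4331 + 0.9·0.5669) ≈ 0.2979
After a trace-element assay='no-match': P(line X) = 0.5·0.2979 / (0.5·0.2979 + 0.9·0.7021) ≈ 0.1908
After a quality check='flag': P(line X) = 0.1·0.1908 / (0.1·0.1908 + 0.2·0.8092) ≈ 0.1055

0.105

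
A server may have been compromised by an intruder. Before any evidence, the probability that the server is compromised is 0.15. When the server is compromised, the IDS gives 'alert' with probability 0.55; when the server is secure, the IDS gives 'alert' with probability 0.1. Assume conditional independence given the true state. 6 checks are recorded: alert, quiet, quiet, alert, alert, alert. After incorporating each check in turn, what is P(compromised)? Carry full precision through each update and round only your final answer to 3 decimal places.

0.976

After 'alert': P(compromised) = 0.55·0.1500 / (0.55·0.1500 + 0.1·0.8500) ≈ 0.4925
After 'quiet': P(compromised) = 0.45·0.4925 / (0.45·0.4925 + 0.9·0.5075) ≈ 0.3267
After 'quiet': P(compromised) = 0.45·0.3267 / (0.45·0.3267 + 0.9·0.6733) ≈ 0.1953
After 'alert': P(compromised) = 0.55·0.1953 / (0.55·0.1953 + 0.1·0.8047) ≈ 0.5717
After 'alert': P(compromised) = 0.55·0.5717 / (0.55·0.5717 + 0.1·0.4283) ≈ 0.8801
After 'alert': P(compromised) = 0.55·0.8801 / (0.55·0.8801 + 0.1·0.1199) ≈ 0.9758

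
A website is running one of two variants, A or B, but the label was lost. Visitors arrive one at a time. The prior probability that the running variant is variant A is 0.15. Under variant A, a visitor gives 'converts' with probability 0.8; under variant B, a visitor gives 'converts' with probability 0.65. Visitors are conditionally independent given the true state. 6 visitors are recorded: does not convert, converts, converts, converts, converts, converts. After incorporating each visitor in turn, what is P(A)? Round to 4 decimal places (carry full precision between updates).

0.2217

Each posterior becomes the prior for the next update.
After 'does not convert': P(A) = 0.2·0.1500 / (0.2·0.1500 + 0.35·0.8500) ≈ 0.0916
After 'converts': P(A) = 0.8·0.0916 / (0.8·0.0916 + 0.65·0.9084) ≈ 0.1104
After 'converts': P(A) = 0.8·0.1104 / (0.8·0.1104 + 0.65·0.8896) ≈ 0.1325
After 'converts': P(A) = 0.8·0.1325 / (0.8·0.1325 + 0.65·0.8675) ≈ 0.1583
After 'converts': P(A) = 0.8·0.1583 / (0.8·0.1583 + 0.65·0.8417) ≈ 0.1879
After 'converts': P(A) = 0.8·0.1879 / (0.8·0.1879 + 0.65·0.8121) ≈ 0.2217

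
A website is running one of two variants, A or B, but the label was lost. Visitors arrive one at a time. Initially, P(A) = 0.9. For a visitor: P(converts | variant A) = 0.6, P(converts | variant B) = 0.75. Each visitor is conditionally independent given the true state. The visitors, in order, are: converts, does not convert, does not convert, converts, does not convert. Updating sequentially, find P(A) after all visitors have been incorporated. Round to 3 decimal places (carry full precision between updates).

Each posterior becomes the prior for the next update.
After 'converts': P(A) = 0.6·0.9000 / (0.6·0.9000 + 0.75·0.1000) ≈ 0.8780
After 'does not convert': P(A) = 0.4·0.8780 / (0.4·0.8780 + 0.25·0.1220) ≈ 0.9201
After 'does not convert': P(A) = 0.4·0.9201 / (0.4·0.9201 + 0.25·0.0799) ≈ 0.9485
After 'converts': P(A) = 0.6·0.9485 / (0.6·0.9485 + 0.75·0.0515) ≈ 0.9365
After 'does not convert': P(A) = 0.4·0.9365 / (0.4·0.9365 + 0.25·0.0635) ≈ 0.9593

0.959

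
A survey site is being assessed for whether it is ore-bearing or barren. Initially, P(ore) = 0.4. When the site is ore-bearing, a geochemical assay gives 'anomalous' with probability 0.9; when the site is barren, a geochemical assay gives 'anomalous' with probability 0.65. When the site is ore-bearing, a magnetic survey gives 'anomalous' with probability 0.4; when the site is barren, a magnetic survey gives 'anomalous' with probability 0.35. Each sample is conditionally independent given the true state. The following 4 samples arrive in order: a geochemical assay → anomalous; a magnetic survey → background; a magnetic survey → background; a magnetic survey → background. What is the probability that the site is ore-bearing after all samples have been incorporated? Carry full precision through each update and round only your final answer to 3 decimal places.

0.421

After a geochemical assay='anomalous': P(ore) = 0.9·0.4000 / (0.9·0.4000 + 0.65·0.6000) ≈ 0.4800
After a magnetic survey='background': P(ore) = 0.6·0.4800 / (0.6·0.4800 + 0.65·0.5200) ≈ 0.4601
After a magnetic survey='background': P(ore) = 0.6·0.4601 / (0.6·0.4601 + 0.65·0.5399) ≈ 0.4403
After a magnetic survey='background': P(ore) = 0.6·0.4403 / (0.6·0.4403 + 0.65·0.5597) ≈ 0.4206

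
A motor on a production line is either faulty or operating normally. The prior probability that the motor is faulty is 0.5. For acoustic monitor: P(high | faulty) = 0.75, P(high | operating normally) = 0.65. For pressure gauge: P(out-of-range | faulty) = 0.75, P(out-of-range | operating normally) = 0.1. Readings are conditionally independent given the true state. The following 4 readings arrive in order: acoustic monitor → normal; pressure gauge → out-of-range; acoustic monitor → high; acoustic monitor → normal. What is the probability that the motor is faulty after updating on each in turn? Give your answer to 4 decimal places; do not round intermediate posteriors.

0.8153

Apply Bayes' rule sequentially, carrying P(faulty) forward.
After acoustic monitor='normal': P(faulty) = 0.25·0.5000 / (0.25·0.5000 + 0.35·0.5000) ≈ 0.4167
After pressure gauge='out-of-range': P(faulty) = 0.75·0.4167 / (0.75·0.4167 + 0.1·0.5833) ≈ 0.8427
After acoustic monitor='high': P(faulty) = 0.75·0.8427 / (0.75·0.8427 + 0.65·0.1573) ≈ 0.8607
After acoustic monitor='normal': P(faulty) = 0.25·0.8607 / (0.25·0.8607 + 0.35·0.1393) ≈ 0.8153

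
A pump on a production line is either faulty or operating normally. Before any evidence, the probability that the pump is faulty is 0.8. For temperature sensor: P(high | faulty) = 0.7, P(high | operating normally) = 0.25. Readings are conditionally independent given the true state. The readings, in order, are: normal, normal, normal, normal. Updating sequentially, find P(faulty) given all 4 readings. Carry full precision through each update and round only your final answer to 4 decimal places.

0.0929

After 'normal': P(faulty) = 0.3·0.8000 / (0.3·0.8000 + 0.75·0.2000) ≈ 0.6154
After 'normal': P(faulty) = 0.3·0.6154 / (0.3·0.6154 + 0.75·0.3846) ≈ 0.3902
After 'normal': P(faulty) = 0.3·0.3902 / (0.3·0.3902 + 0.75·0.6098) ≈ 0.2038
After 'normal': P(faulty) = 0.3·0.2038 / (0.3·0.2038 + 0.75·0.7962) ≈ 0.0929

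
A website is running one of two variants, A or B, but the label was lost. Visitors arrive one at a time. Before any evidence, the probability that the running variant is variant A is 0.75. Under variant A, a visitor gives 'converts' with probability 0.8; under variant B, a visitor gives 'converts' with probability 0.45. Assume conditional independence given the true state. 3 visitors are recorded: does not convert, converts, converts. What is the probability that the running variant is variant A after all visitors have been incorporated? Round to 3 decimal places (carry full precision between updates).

0.775

After 'does not convert': P(A) = 0.2·0.7500 / (0.2·0.7500 + 0.55·0.2500) ≈ 0.5217
After 'converts': P(A) = 0.8·0.5217 / (0.8·0.5217 + 0.45·0.4783) ≈ 0.6598
After 'converts': P(A) = 0.8·0.6598 / (0.8·0.6598 + 0.45·0.3402) ≈ 0.7752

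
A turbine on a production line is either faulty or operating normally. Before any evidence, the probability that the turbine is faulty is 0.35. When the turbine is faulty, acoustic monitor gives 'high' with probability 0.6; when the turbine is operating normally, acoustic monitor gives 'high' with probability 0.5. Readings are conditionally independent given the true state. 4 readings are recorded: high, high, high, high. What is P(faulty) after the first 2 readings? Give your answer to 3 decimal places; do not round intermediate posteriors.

0.437

After 'high': P(faulty) = 0.6·0.3500 / (0.6·0.3500 + 0.5·0.6500) ≈ 0.3925
After 'high': P(faulty) = 0.6·0.3925 / (0.6·0.3925 + 0.5·0.6075) ≈ 0.4367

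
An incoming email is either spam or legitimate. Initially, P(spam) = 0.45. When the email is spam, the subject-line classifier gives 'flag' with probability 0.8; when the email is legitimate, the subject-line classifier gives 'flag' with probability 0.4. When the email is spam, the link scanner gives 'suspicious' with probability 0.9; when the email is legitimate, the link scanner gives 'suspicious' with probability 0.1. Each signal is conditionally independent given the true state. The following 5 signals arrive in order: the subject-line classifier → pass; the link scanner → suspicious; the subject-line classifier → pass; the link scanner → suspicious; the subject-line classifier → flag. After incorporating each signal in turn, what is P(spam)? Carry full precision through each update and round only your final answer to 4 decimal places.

0.9364

After the subject-line classifier='pass': P(spam) = 0.2·0.4500 / (0.2·0.4500 + 0.6·0.5500) ≈ 0.2143
After the link scanner='suspicious': P(spam) = 0.9·0.2143 / (0.9·0.2143 + 0.1·0.7857) ≈ 0.7105
After the subject-line classifier='pass': P(spam) = 0.2·0.7105 / (0.2·0.7105 + 0.6·0.2895) ≈ 0.4500
After the link scanner='suspicious': P(spam) = 0.9·0.4500 / (0.9·0.4500 + 0.1·0.5500) ≈ 0.8804
After the subject-line classifier='flag': P(spam) = 0.8·0.8804 / (0.8·0.8804 + 0.4·0.1196) ≈ 0.9364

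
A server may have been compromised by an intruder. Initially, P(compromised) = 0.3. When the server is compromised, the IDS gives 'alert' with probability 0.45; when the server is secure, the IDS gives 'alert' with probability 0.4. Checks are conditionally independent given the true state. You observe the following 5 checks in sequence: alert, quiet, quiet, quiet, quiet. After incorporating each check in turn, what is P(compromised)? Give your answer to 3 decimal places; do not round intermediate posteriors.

0.254

After 'alert': P(compromised) = 0.45·0.3000 / (0.45·0.3000 + 0.4·0.7000) ≈ 0.3253
After 'quiet': P(compromised) = 0.55·0.3253 / (0.55·0.3253 + 0.6·0.6747) ≈ 0.3065
After 'quiet': P(compromised) = 0.55·0.3065 / (0.55·0.3065 + 0.6·0.6935) ≈ 0.2883
After 'quiet': P(compromised) = 0.55·0.2883 / (0.55·0.2883 + 0.6·0.7117) ≈ 0.2708
After 'quiet': P(compromised) = 0.55·0.2708 / (0.55·0.2708 + 0.6·0.7292) ≈ 0.2540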